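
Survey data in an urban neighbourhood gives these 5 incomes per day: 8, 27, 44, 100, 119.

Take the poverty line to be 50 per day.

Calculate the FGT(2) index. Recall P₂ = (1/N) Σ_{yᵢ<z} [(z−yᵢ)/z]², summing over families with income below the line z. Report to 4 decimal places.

0.1863

Below z: 8, 27, 44 (q = 3 of N = 5).
Normalized shortfalls: (50−8)/50 = 0.8400; (50−27)/50 = 0.4600; (50−44)/50 = 0.1200.
Squared: 0.7056; 0.2116; 0.0144.
Sum = 0.931600; P₂ = 0.931600 / 5 = 0.1863.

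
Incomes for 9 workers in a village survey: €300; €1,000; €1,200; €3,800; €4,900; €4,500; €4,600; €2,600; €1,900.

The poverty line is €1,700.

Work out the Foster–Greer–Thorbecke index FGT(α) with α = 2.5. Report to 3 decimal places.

Below the line: €300, €1,000, €1,200 (q = 3 of N = 9).
Gap ratios (z−y)/z: (1700−300)/1700 = 0.8235; (1700−1000)/1700 = 0.4118; (1700−1200)/1700 = 0.2941.
Raised to α = 2.5: 0.61546; 0.10880; 0.04691.
Sum = 0.771170; FGT(2.5) = 0.771170 / 9 = 0.086.

0.086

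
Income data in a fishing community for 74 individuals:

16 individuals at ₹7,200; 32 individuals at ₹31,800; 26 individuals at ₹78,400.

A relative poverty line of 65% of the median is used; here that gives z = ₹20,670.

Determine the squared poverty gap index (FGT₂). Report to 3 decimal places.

0.092

Incomes under z: 16×₹7,200 (q = 16 of N = 74).
Shortfall ratios: (20670−7200)/20670 = 0.6517 (×16).
Squared: 0.4247 (×16).
Sum = 6.794762; P₂ = 6.794762 / 74 = 0.092.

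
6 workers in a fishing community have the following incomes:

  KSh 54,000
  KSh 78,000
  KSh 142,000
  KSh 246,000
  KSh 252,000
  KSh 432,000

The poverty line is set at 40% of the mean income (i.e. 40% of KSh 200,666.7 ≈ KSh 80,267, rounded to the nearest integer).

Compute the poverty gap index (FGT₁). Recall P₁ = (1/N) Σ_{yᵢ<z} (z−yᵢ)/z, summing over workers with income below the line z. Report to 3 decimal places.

0.059

Below the line: KSh 54,000, KSh 78,000 (q = 2 of N = 6).
Gap ratios (z−y)/z: (80267−54000)/80267 = 0.3272; (80267−78000)/80267 = 0.0282.
Σ = 0.355489. Dividing by the full population N = 6 gives P₁ = 0.059.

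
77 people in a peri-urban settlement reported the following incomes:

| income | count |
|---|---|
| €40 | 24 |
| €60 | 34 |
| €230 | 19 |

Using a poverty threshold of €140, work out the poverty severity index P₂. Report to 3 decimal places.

0.303

Below z: 24×€40, 34×€60 (q = 58 of N = 77).
Relative gaps: (140−40)/140 = 0.7143 (×24); (140−60)/140 = 0.5714 (×34).
Squared: 0.5102 (×24); 0.3265 (×34).
Sum = 23.346939; P₂ = 23.346939 / 77 = 0.303.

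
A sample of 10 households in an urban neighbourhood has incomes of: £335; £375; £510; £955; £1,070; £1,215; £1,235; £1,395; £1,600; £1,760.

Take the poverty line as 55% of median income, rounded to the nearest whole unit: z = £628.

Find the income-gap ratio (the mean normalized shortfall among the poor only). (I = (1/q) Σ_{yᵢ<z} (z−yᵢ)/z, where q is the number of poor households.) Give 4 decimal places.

Below the line: £335, £375, £510 (q = 3 of N = 10).
Shortfall ratios (z−y)/z: 0.4666, 0.4029, 0.1879; sum = 1.057325.
I averages over the q = 3 poor units only: 1.057325 / 3 = 0.3524.

0.3524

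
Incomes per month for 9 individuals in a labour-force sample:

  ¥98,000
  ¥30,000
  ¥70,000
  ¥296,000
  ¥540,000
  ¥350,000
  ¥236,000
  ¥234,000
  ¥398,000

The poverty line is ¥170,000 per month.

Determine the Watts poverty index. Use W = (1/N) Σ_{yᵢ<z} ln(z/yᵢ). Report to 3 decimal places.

0.353

Below the line: ¥30,000, ¥70,000, ¥98,000 (q = 3 of N = 9).
Log gaps: ln(170000/30000) = 1.7346; ln(170000/70000) = 0.8873; ln(170000/98000) = 0.5508.
W = 3.172735 / 9 = 0.353.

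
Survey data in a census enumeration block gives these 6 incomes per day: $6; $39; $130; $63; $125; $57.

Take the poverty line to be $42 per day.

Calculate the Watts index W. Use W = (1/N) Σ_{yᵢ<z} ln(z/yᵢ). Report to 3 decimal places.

0.337

Poor units: $6, $39 (q = 2 of N = 6).
Log shortfalls: ln(42/6) = 1.9459; ln(42/39) = 0.0741.
W = 2.020018 / 6 = 0.337.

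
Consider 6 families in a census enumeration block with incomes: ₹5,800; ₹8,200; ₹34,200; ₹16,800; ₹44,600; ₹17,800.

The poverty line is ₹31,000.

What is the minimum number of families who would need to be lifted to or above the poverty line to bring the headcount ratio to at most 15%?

4

Currently q = 4 of N = 6 are below the line (H = 0.667).
A headcount ratio of at most 15% allows at most ⌊0.15 × 6⌋ = 0 poor families.
So at least 4 − 0 = 4 must be lifted.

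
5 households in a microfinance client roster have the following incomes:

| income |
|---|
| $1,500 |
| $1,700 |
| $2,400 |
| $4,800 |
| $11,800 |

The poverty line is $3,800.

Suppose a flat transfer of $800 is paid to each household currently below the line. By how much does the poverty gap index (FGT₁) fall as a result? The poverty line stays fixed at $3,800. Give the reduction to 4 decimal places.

Before: below the line — $1,500, $1,700, $2,400; poverty gap index (FGT₁) = 0.305263.
After the $800 transfer: below the line — $2,300, $2,500, $3,200; poverty gap index (FGT₁) = 0.178947.
Reduction = 0.305263 − 0.178947 = 0.1263.

0.1263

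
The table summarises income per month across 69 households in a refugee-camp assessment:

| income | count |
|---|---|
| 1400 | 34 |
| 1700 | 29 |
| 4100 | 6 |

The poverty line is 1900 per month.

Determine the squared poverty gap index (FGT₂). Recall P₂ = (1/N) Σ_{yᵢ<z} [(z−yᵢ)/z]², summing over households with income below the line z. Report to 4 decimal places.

Incomes under z: 34×1400, 29×1700 (q = 63 of N = 69).
Gap ratios (z−y)/z: (1900−1400)/1900 = 0.2632 (×34); (1900−1700)/1900 = 0.1053 (×29).
Squared: 0.0693 (×34); 0.0111 (×29).
Sum = 2.675900; P₂ = 2.675900 / 69 = 0.0388.

0.0388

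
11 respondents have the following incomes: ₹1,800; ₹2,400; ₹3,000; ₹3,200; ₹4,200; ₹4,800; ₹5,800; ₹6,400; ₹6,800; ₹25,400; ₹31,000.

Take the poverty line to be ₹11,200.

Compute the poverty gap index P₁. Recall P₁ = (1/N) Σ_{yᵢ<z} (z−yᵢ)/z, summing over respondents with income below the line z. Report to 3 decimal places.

0.506

Below z: ₹1,800, ₹2,400, ₹3,000, ₹3,200, ₹4,200, ₹4,800, ₹5,800, ₹6,400, ₹6,800 (q = 9 of N = 11).
Shortfall ratios: (11200−1800)/11200 = 0.8393; (11200−2400)/11200 = 0.7857; (11200−3000)/11200 = 0.7321; (11200−3200)/11200 = 0.7143; (11200−4200)/11200 = 0.6250; (11200−4800)/11200 = 0.5714; (11200−5800)/11200 = 0.4821; (11200−6400)/11200 = 0.4286; (11200−6800)/11200 = 0.3929.
Sum of shortfalls = 5.571429; P₁ averages over all N: 5.571429 / 11 = 0.506.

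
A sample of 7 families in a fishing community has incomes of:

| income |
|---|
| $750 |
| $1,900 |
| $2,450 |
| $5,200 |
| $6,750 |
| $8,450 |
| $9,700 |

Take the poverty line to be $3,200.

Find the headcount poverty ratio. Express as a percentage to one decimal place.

3 of the 7 families have income below $3,200.
H = 3/7 = 42.9%.

42.9%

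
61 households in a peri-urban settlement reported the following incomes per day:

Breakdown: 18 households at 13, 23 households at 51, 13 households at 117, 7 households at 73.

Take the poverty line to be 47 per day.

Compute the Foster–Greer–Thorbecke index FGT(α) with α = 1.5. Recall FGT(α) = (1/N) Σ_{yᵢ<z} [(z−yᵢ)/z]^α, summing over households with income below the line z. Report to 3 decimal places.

Below the line: 18×13 (q = 18 of N = 61).
Gap ratios (z−y)/z: (47−13)/47 = 0.7234 (×18).
Raised to α = 1.5: 0.61528 (×18).
Sum = 11.075009; FGT(1.5) = 11.075009 / 61 = 0.182.

0.182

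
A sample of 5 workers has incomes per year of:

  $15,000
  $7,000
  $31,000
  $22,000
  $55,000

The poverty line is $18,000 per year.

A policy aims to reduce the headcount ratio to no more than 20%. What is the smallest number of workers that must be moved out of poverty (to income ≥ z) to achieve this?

1

2 of the 5 workers are poor, so H = 2/5 = 0.400.
A headcount ratio of at most 20% allows at most ⌊0.20 × 5⌋ = 1 poor workers.
So at least 2 − 1 = 1 must be lifted.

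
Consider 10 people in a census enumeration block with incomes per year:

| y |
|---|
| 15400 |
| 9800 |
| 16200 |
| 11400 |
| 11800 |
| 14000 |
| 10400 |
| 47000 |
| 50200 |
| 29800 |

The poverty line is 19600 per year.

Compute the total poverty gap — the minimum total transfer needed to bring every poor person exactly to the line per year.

Below the line: 9800, 10400, 11400, 11800, 14000, 15400, 16200 (q = 7 of N = 10).
Individual gaps: 19600−9800 = 9800; 19600−10400 = 9200; 19600−11400 = 8200; 19600−11800 = 7800; 19600−14000 = 5600; 19600−15400 = 4200; 19600−16200 = 3400.
Aggregate gap = 48200.

48200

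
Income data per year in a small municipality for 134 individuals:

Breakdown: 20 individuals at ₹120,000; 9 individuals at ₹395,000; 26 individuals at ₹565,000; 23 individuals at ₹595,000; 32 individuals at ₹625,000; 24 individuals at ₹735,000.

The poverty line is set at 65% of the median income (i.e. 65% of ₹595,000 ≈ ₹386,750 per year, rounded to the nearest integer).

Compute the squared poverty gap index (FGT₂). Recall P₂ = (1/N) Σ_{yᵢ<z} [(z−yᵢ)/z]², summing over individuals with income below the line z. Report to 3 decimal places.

0.071

Below z: 20×₹120,000 (q = 20 of N = 134).
Normalized shortfalls: (386750−120000)/386750 = 0.6897 (×20).
Squared: 0.4757 (×20).
Sum = 9.514330; P₂ = 9.514330 / 134 = 0.071.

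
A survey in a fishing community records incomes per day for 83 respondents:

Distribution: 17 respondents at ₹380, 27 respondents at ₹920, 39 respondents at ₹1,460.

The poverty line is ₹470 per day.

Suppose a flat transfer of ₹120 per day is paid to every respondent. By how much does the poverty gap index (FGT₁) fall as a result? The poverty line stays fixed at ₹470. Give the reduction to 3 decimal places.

Before: below the line — 17×₹380; poverty gap index (FGT₁) = 0.03922.
After the ₹120 transfer: below the line — none; poverty gap index (FGT₁) = 0.00000.
Reduction = 0.03922 − 0.00000 = 0.039.

0.039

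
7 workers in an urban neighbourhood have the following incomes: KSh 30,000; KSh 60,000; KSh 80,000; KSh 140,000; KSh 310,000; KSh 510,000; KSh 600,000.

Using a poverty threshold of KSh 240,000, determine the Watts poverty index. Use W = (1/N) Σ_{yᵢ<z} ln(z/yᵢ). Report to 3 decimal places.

Incomes under z: KSh 30,000, KSh 60,000, KSh 80,000, KSh 140,000 (q = 4 of N = 7).
Log shortfalls: ln(240000/30000) = 2.0794; ln(240000/60000) = 1.3863; ln(240000/80000) = 1.0986; ln(240000/140000) = 0.5390.
W = 5.103345 / 7 = 0.729.

0.729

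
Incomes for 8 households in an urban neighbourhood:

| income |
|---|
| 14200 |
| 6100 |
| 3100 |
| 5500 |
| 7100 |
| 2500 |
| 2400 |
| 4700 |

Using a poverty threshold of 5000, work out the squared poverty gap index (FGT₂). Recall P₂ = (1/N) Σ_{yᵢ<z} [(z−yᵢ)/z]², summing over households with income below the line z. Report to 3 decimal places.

0.084

Below the line: 2400, 2500, 3100, 4700 (q = 4 of N = 8).
Relative gaps: (5000−2400)/5000 = 0.5200; (5000−2500)/5000 = 0.5000; (5000−3100)/5000 = 0.3800; (5000−4700)/5000 = 0.0600.
Squared: 0.2704; 0.2500; 0.1444; 0.0036.
Sum = 0.668400; P₂ = 0.668400 / 8 = 0.084.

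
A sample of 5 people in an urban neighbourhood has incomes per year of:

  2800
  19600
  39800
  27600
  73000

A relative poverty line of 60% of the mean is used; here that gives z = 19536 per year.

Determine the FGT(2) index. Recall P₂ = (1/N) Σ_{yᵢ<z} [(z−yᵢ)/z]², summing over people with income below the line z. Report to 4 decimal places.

Below z: 2800 (q = 1 of N = 5).
Relative gaps: (19536−2800)/19536 = 0.8567.
Squared: 0.7339.
Sum = 0.733892; P₂ = 0.733892 / 5 = 0.1468.

0.1468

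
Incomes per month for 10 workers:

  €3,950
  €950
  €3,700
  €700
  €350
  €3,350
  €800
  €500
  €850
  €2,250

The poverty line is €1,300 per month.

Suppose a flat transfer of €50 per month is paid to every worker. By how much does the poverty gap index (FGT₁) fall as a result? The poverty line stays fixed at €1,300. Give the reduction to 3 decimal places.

0.023

Before: below the line — €350, €500, €700, €800, €850, €950; poverty gap index (FGT₁) = 0.28077.
After the €50 transfer: below the line — €400, €550, €750, €850, €900, €1,000; poverty gap index (FGT₁) = 0.25769.
Reduction = 0.28077 − 0.25769 = 0.023.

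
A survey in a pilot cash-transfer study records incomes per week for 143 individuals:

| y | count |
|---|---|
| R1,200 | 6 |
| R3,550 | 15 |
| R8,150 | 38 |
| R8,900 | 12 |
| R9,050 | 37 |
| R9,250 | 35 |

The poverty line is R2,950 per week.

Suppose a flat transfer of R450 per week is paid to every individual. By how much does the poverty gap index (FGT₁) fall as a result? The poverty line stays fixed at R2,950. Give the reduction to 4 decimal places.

0.0064

Before: below the line — 6×R1,200; poverty gap index (FGT₁) = 0.024890.
After the R450 transfer: below the line — 6×R1,650; poverty gap index (FGT₁) = 0.018490.
Reduction = 0.024890 − 0.018490 = 0.0064.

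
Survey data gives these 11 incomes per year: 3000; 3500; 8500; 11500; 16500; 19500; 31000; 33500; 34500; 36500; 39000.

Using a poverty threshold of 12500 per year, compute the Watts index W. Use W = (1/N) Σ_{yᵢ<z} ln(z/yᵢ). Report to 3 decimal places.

0.288

Incomes under z: 3000, 3500, 8500, 11500 (q = 4 of N = 11).
Log gaps: ln(12500/3000) = 1.4271; ln(12500/3500) = 1.2730; ln(12500/8500) = 0.3857; ln(12500/11500) = 0.0834.
W = 3.169126 / 11 = 0.288.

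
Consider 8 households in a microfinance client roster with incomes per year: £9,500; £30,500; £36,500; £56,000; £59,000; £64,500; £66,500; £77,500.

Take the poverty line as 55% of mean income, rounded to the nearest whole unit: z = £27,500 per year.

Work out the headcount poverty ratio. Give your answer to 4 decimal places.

0.1250

1 of the 8 households have income below £27,500.
H = 1/8 = 0.1250.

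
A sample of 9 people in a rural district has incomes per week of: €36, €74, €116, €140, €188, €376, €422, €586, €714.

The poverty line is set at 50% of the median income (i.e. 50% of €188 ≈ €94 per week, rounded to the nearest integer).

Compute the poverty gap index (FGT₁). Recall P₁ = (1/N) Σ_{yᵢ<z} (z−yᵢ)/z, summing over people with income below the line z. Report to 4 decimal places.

Below the line: €36, €74 (q = 2 of N = 9).
Normalized shortfalls: (94−36)/94 = 0.6170; (94−74)/94 = 0.2128.
Sum of shortfalls = 0.829787; P₁ averages over all N: 0.829787 / 9 = 0.0922.

0.0922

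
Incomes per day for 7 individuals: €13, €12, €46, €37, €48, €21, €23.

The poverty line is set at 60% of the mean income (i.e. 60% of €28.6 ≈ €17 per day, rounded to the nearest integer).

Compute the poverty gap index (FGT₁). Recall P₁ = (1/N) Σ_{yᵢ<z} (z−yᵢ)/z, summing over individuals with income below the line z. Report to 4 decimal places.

Incomes under z: €12, €13 (q = 2 of N = 7).
Relative gaps: (17−12)/17 = 0.2941; (17−13)/17 = 0.2353.
Σ = 0.529412. Dividing by the full population N = 7 gives P₁ = 0.0756.

0.0756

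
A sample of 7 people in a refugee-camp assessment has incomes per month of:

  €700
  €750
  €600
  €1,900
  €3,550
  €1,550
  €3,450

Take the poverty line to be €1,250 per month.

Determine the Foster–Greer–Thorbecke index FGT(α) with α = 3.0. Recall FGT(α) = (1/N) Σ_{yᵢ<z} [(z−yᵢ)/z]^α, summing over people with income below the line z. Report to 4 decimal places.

0.0414

Incomes under z: €600, €700, €750 (q = 3 of N = 7).
Shortfall ratios: (1250−600)/1250 = 0.5200; (1250−700)/1250 = 0.4400; (1250−750)/1250 = 0.4000.
Raised to α = 3.0: 0.14061; 0.08518; 0.06400.
Sum = 0.289792; FGT(3.0) = 0.289792 / 7 = 0.0414.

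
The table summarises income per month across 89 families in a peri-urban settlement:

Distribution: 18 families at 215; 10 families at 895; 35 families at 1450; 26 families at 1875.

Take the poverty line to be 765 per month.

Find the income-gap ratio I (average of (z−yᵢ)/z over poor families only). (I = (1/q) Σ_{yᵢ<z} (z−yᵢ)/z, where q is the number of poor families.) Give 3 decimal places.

0.719

Below z: 18×215 (q = 18 of N = 89).
Shortfall ratios (z−y)/z: 0.7190 (×18); sum = 12.941176.
The income-gap ratio divides by q (the poor only): 12.941176 / 18 = 0.719.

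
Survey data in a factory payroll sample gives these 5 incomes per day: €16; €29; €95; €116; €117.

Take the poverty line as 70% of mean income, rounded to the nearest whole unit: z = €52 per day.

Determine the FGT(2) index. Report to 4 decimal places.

Below the line: €16, €29 (q = 2 of N = 5).
Relative gaps: (52−16)/52 = 0.6923; (52−29)/52 = 0.4423.
Squared: 0.4793; 0.1956.
Sum = 0.674926; P₂ = 0.674926 / 5 = 0.1350.

0.1350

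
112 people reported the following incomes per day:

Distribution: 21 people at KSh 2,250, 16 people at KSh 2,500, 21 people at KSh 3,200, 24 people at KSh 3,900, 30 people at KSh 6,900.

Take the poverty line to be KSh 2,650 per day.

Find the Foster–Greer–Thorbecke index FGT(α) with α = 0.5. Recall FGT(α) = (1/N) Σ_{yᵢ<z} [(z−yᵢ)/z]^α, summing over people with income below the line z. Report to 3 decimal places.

0.107

Incomes under z: 21×KSh 2,250, 16×KSh 2,500 (q = 37 of N = 112).
Relative gaps: (2650−2250)/2650 = 0.1509 (×21); (2650−2500)/2650 = 0.0566 (×16).
Raised to α = 0.5: 0.38851 (×21); 0.23792 (×16).
Sum = 11.965449; FGT(0.5) = 11.965449 / 112 = 0.107.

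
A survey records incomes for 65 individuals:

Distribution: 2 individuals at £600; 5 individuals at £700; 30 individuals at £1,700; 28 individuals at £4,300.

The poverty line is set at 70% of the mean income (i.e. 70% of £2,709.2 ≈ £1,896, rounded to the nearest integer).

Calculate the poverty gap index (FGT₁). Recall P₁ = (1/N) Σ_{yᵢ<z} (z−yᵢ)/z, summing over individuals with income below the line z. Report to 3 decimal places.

Below the line: 2×£600, 5×£700, 30×£1,700 (q = 37 of N = 65).
Relative gaps: (1896−600)/1896 = 0.6835 (×2); (1896−700)/1896 = 0.6308 (×5); (1896−1700)/1896 = 0.1034 (×30).
Σ = 7.622363. Dividing by the full population N = 65 gives P₁ = 0.117.

0.117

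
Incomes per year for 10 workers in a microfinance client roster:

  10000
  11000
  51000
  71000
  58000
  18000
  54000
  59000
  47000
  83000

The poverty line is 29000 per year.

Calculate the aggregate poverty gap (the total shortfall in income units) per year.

48000

Below the line: 10000, 11000, 18000 (q = 3 of N = 10).
Individual gaps: 29000−10000 = 19000; 29000−11000 = 18000; 29000−18000 = 11000.
Aggregate gap = 48000.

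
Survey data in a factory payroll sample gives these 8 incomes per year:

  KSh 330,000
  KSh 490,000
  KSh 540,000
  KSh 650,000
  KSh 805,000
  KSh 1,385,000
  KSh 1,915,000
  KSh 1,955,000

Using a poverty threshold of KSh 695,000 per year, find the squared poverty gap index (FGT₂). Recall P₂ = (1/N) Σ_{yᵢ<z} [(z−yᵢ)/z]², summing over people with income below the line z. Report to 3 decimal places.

0.052

Below z: KSh 330,000, KSh 490,000, KSh 540,000, KSh 650,000 (q = 4 of N = 8).
Shortfall ratios: (695000−330000)/695000 = 0.5252; (695000−490000)/695000 = 0.2950; (695000−540000)/695000 = 0.2230; (695000−650000)/695000 = 0.0647.
Squared: 0.2758; 0.0870; 0.0497; 0.0042.
Sum = 0.416749; P₂ = 0.416749 / 8 = 0.052.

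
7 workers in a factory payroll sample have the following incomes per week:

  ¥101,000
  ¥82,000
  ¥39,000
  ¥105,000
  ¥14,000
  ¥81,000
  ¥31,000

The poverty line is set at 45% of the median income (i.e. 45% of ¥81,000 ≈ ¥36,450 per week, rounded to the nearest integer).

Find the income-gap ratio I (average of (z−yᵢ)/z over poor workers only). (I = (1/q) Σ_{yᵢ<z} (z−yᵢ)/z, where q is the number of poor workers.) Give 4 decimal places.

Incomes under z: ¥14,000, ¥31,000 (q = 2 of N = 7).
Shortfall ratios (z−y)/z: 0.6159, 0.1495; sum = 0.765432.
I averages over the q = 2 poor units only: 0.765432 / 2 = 0.3827.

0.3827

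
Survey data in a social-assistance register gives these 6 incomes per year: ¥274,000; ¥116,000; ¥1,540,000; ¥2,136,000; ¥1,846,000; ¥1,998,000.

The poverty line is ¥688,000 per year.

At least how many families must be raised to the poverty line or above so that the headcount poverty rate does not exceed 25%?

1

Currently q = 2 of N = 6 are below the line (H = 0.333).
A headcount ratio of at most 25% allows at most ⌊0.25 × 6⌋ = 1 poor families.
So at least 2 − 1 = 1 must be lifted.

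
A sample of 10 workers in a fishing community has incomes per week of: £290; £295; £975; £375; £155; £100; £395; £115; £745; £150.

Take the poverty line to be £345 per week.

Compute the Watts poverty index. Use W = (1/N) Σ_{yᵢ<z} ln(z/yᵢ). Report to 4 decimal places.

Below the line: £100, £115, £150, £155, £290, £295 (q = 6 of N = 10).
ln(z/y) terms: ln(345/100) = 1.2384; ln(345/115) = 1.0986; ln(345/150) = 0.8329; ln(345/155) = 0.8001; ln(345/290) = 0.1737; ln(345/295) = 0.1566.
W = 4.300247 / 10 = 0.4300.

0.4300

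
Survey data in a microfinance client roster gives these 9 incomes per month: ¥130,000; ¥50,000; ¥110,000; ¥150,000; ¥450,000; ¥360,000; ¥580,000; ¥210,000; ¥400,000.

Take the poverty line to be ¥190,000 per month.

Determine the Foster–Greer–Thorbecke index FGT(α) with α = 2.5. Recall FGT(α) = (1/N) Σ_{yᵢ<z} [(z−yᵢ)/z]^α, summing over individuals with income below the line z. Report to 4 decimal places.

0.0731

Below the line: ¥50,000, ¥110,000, ¥130,000, ¥150,000 (q = 4 of N = 9).
Normalized shortfalls: (190000−50000)/190000 = 0.7368; (190000−110000)/190000 = 0.4211; (190000−130000)/190000 = 0.3158; (190000−150000)/190000 = 0.2105.
Raised to α = 2.5: 0.46605; 0.11504; 0.05604; 0.02034.
Sum = 0.657467; FGT(2.5) = 0.657467 / 9 = 0.0731.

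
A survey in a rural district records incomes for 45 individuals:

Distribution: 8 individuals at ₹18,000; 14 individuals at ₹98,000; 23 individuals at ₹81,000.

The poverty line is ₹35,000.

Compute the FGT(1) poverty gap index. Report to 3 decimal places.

Below z: 8×₹18,000 (q = 8 of N = 45).
Relative gaps: (35000−18000)/35000 = 0.4857 (×8).
Sum of shortfalls = 3.885714; P₁ averages over all N: 3.885714 / 45 = 0.086.

0.086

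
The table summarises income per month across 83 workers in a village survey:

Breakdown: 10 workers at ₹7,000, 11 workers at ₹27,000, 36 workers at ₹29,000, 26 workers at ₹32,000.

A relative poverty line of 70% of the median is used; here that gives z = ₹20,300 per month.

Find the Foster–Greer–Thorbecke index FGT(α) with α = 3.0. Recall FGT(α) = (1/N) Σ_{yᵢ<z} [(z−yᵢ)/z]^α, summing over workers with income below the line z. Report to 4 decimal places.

Below the line: 10×₹7,000 (q = 10 of N = 83).
Relative gaps: (20300−7000)/20300 = 0.6552 (×10).
Raised to α = 3.0: 0.28123 (×10).
Sum = 2.812333; FGT(3.0) = 2.812333 / 83 = 0.0339.

0.0339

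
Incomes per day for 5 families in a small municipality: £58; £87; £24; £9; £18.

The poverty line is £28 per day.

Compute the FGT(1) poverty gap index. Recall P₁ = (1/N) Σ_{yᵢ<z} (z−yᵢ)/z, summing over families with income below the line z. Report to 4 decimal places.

Poor units: £9, £18, £24 (q = 3 of N = 5).
Gap ratios (z−y)/z: (28−9)/28 = 0.6786; (28−18)/28 = 0.3571; (28−24)/28 = 0.1429.
Σ = 1.178571. Dividing by the full population N = 5 gives P₁ = 0.2357.

0.2357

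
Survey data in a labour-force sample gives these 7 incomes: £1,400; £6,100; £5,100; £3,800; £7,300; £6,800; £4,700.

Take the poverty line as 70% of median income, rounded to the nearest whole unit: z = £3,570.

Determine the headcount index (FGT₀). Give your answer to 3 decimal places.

0.143

1 of the 7 respondents have income below £3,570.
H = 1/7 = 0.143.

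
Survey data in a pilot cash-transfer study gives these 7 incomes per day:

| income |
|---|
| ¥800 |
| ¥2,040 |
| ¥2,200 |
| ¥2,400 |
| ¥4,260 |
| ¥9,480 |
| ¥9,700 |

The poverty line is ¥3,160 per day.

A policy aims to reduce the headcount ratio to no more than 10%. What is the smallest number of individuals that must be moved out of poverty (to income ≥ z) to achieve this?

4

Currently q = 4 of N = 7 are below the line (H = 0.571).
A headcount ratio of at most 10% allows at most ⌊0.10 × 7⌋ = 0 poor individuals.
So at least 4 − 0 = 4 must be lifted.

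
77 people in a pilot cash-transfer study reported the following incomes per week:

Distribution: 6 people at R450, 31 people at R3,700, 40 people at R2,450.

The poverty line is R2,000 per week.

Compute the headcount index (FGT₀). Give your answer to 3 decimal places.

6 of the 77 people have income below R2,000.
H = 6/77 = 0.078.

0.078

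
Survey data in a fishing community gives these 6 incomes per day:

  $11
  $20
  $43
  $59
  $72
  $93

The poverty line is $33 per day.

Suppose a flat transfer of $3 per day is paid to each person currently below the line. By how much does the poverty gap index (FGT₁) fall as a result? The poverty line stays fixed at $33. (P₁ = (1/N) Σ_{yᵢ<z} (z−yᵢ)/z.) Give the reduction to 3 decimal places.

0.030

Before: below the line — $11, $20; poverty gap index (FGT₁) = 0.17677.
After the $3 transfer: below the line — $14, $23; poverty gap index (FGT₁) = 0.14646.
Reduction = 0.17677 − 0.14646 = 0.030.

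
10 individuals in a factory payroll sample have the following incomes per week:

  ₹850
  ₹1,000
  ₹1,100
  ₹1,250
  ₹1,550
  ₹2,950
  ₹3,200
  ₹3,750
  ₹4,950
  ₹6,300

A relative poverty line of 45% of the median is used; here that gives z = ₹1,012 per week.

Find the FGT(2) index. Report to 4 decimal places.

Poor units: ₹850, ₹1,000 (q = 2 of N = 10).
Normalized shortfalls: (1012−850)/1012 = 0.1601; (1012−1000)/1012 = 0.0119.
Squared: 0.0256; 0.0001.
Sum = 0.025766; P₂ = 0.025766 / 10 = 0.0026.

0.0026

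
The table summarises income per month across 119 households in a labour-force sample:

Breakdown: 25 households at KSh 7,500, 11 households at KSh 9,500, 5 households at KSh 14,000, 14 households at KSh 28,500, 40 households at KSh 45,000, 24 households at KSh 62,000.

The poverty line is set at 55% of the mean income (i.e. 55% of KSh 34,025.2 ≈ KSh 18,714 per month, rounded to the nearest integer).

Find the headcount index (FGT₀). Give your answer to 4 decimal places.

0.3445

41 of the 119 households have income below KSh 18,714.
H = 41/119 = 0.3445.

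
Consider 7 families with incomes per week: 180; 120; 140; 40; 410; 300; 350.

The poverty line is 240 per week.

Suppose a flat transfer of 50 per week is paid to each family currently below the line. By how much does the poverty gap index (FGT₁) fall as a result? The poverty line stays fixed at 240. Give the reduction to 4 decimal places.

Before: below the line — 40, 120, 140, 180; poverty gap index (FGT₁) = 0.285714.
After the 50 transfer: below the line — 90, 170, 190, 230; poverty gap index (FGT₁) = 0.166667.
Reduction = 0.285714 − 0.166667 = 0.1190.

0.1190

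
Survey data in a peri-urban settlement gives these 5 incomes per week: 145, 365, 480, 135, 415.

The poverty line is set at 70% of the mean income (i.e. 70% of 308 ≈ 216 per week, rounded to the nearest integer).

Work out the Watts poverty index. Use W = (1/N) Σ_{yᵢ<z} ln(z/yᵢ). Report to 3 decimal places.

Poor units: 135, 145 (q = 2 of N = 5).
Log gaps: ln(216/135) = 0.4700; ln(216/145) = 0.3985.
W = 0.868548 / 5 = 0.174.

0.174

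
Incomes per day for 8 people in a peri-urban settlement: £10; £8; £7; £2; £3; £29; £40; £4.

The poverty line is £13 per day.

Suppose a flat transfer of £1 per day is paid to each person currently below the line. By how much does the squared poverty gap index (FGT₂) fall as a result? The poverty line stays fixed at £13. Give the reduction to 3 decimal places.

0.061

Before: below the line — £2, £3, £4, £7, £8, £10; squared poverty gap index (FGT₂) = 0.27515.
After the £1 transfer: below the line — £3, £4, £5, £8, £9, £11; squared poverty gap index (FGT₂) = 0.21450.
Reduction = 0.27515 − 0.21450 = 0.061.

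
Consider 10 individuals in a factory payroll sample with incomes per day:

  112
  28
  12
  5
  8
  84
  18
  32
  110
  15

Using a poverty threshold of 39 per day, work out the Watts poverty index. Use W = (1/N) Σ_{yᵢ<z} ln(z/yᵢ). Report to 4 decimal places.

0.7075

Below z: 5, 8, 12, 15, 18, 28, 32 (q = 7 of N = 10).
Log gaps: ln(39/5) = 2.0541; ln(39/8) = 1.5841; ln(39/12) = 1.1787; ln(39/15) = 0.9555; ln(39/18) = 0.7732; ln(39/28) = 0.3314; ln(39/32) = 0.1978.
W = 7.074783 / 10 = 0.7075.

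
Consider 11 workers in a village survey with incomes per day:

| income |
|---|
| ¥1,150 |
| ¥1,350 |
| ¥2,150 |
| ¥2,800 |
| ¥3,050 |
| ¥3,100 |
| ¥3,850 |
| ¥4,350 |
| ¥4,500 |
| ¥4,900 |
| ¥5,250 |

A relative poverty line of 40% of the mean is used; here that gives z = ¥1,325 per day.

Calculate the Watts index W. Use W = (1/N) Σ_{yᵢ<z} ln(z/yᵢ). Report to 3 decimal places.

0.013

Below z: ¥1,150 (q = 1 of N = 11).
ln(z/y) terms: ln(1325/1150) = 0.1417.
W = 0.141651 / 11 = 0.013.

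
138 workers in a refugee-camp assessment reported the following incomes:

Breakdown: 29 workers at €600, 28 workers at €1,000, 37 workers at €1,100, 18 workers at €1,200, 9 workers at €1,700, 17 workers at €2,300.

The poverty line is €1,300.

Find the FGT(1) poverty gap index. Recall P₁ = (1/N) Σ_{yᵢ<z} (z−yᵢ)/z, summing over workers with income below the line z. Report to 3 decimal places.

Poor units: 29×€600, 28×€1,000, 37×€1,100, 18×€1,200 (q = 112 of N = 138).
Shortfall ratios: (1300−600)/1300 = 0.5385 (×29); (1300−1000)/1300 = 0.2308 (×28); (1300−1100)/1300 = 0.1538 (×37); (1300−1200)/1300 = 0.0769 (×18).
Sum of shortfalls = 29.153846; P₁ averages over all N: 29.153846 / 138 = 0.211.

0.211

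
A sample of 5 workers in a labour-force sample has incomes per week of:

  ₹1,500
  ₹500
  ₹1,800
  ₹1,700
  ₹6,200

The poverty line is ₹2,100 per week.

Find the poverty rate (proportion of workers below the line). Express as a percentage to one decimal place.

4 of the 5 workers have income below ₹2,100.
H = 4/5 = 80.0%.

80.0%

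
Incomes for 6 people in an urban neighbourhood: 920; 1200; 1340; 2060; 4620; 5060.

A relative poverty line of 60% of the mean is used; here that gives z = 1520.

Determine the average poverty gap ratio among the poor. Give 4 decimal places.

0.2412

Below the line: 920, 1200, 1340 (q = 3 of N = 6).
Shortfall ratios (z−y)/z: 0.3947, 0.2105, 0.1184; sum = 0.723684.
I averages over the q = 3 poor units only: 0.723684 / 3 = 0.2412.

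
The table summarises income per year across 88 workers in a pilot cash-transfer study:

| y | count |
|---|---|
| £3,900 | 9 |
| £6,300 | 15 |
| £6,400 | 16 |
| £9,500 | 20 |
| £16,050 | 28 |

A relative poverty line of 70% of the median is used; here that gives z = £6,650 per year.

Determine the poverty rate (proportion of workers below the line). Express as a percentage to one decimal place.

45.5%

40 of the 88 workers have income below £6,650.
H = 40/88 = 45.5%.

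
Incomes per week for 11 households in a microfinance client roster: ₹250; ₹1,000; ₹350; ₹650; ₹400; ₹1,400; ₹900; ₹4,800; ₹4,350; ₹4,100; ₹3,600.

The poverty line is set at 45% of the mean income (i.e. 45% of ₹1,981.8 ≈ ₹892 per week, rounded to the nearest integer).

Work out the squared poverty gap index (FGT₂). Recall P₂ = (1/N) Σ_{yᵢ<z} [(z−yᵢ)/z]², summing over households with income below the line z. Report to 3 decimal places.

0.115

Poor units: ₹250, ₹350, ₹400, ₹650 (q = 4 of N = 11).
Shortfall ratios: (892−250)/892 = 0.7197; (892−350)/892 = 0.6076; (892−400)/892 = 0.5516; (892−650)/892 = 0.2713.
Squared: 0.5180; 0.3692; 0.3042; 0.0736.
Sum = 1.265052; P₂ = 1.265052 / 11 = 0.115.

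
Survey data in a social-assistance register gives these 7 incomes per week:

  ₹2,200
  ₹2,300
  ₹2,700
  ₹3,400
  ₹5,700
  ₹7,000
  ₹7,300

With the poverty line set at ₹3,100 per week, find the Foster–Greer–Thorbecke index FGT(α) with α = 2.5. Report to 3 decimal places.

Below the line: ₹2,200, ₹2,300, ₹2,700 (q = 3 of N = 7).
Relative gaps: (3100−2200)/3100 = 0.2903; (3100−2300)/3100 = 0.2581; (3100−2700)/3100 = 0.1290.
Raised to α = 2.5: 0.04542; 0.03383; 0.00598.
Sum = 0.085227; FGT(2.5) = 0.085227 / 7 = 0.012.

0.012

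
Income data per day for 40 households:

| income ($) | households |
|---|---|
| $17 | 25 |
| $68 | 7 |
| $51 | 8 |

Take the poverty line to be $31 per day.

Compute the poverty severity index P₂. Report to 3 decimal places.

Below the line: 25×$17 (q = 25 of N = 40).
Normalized shortfalls: (31−17)/31 = 0.4516 (×25).
Squared: 0.2040 (×25).
Sum = 5.098855; P₂ = 5.098855 / 40 = 0.127.

0.127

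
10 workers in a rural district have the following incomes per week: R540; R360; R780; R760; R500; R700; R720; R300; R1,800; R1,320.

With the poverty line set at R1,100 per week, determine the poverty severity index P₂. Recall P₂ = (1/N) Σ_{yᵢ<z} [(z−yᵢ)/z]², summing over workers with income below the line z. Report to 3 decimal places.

0.197

Below z: R300, R360, R500, R540, R700, R720, R760, R780 (q = 8 of N = 10).
Normalized shortfalls: (1100−300)/1100 = 0.7273; (1100−360)/1100 = 0.6727; (1100−500)/1100 = 0.5455; (1100−540)/1100 = 0.5091; (1100−700)/1100 = 0.3636; (1100−720)/1100 = 0.3455; (1100−760)/1100 = 0.3091; (1100−780)/1100 = 0.2909.
Squared: 0.5289; 0.4526; 0.2975; 0.2592; 0.1322; 0.1193; 0.0955; 0.0846.
Sum = 1.969917; P₂ = 1.969917 / 10 = 0.197.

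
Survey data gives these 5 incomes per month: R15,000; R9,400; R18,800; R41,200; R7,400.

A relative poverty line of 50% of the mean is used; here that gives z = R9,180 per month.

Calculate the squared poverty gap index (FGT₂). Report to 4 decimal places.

Incomes under z: R7,400 (q = 1 of N = 5).
Shortfall ratios: (9180−7400)/9180 = 0.1939.
Squared: 0.0376.
Sum = 0.037597; P₂ = 0.037597 / 5 = 0.0075.

0.0075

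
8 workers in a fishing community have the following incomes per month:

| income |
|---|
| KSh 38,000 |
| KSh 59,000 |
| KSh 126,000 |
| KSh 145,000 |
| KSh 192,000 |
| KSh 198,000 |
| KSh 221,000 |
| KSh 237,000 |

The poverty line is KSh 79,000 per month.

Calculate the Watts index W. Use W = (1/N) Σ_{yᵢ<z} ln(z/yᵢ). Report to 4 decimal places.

Poor units: KSh 38,000, KSh 59,000 (q = 2 of N = 8).
Log gaps: ln(79000/38000) = 0.7319; ln(79000/59000) = 0.2919.
W = 1.023772 / 8 = 0.1280.

0.1280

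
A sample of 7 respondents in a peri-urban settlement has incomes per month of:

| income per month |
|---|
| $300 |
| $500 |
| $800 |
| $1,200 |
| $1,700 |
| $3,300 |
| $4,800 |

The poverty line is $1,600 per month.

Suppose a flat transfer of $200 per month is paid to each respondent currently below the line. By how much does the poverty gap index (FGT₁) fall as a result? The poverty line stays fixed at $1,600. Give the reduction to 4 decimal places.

Before: below the line — $300, $500, $800, $1,200; poverty gap index (FGT₁) = 0.321429.
After the $200 transfer: below the line — $500, $700, $1,000, $1,400; poverty gap index (FGT₁) = 0.250000.
Reduction = 0.321429 − 0.250000 = 0.0714.

0.0714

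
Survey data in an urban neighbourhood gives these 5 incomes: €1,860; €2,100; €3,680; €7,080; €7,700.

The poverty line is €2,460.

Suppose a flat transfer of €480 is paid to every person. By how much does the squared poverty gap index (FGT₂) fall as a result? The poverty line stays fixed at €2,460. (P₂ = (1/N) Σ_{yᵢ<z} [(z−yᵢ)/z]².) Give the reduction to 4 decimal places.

Before: below the line — €1,860, €2,100; squared poverty gap index (FGT₂) = 0.016181.
After the €480 transfer: below the line — €2,340; squared poverty gap index (FGT₂) = 0.000476.
Reduction = 0.016181 − 0.000476 = 0.0157.

0.0157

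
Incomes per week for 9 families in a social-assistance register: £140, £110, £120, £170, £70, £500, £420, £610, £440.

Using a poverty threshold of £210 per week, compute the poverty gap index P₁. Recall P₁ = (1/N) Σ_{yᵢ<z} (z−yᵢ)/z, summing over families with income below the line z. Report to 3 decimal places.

Below the line: £70, £110, £120, £140, £170 (q = 5 of N = 9).
Normalized shortfalls: (210−70)/210 = 0.6667; (210−110)/210 = 0.4762; (210−120)/210 = 0.4286; (210−140)/210 = 0.3333; (210−170)/210 = 0.1905.
Σ = 2.095238. Dividing by the full population N = 9 gives P₁ = 0.233.

0.233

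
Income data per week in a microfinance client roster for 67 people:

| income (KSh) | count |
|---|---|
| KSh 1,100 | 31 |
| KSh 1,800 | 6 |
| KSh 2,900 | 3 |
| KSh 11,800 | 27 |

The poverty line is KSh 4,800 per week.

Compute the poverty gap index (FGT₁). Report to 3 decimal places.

Poor units: 31×KSh 1,100, 6×KSh 1,800, 3×KSh 2,900 (q = 40 of N = 67).
Shortfall ratios: (4800−1100)/4800 = 0.7708 (×31); (4800−1800)/4800 = 0.6250 (×6); (4800−2900)/4800 = 0.3958 (×3).
Sum of shortfalls = 28.833333; P₁ averages over all N: 28.833333 / 67 = 0.430.

0.430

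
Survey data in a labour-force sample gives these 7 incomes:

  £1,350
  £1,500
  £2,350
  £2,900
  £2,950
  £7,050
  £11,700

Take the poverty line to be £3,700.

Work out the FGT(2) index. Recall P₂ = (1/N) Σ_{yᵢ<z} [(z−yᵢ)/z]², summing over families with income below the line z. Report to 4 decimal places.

0.1397

Incomes under z: £1,350, £1,500, £2,350, £2,900, £2,950 (q = 5 of N = 7).
Normalized shortfalls: (3700−1350)/3700 = 0.6351; (3700−1500)/3700 = 0.5946; (3700−2350)/3700 = 0.3649; (3700−2900)/3700 = 0.2162; (3700−2950)/3700 = 0.2027.
Squared: 0.4034; 0.3535; 0.1331; 0.0467; 0.0411.
Sum = 0.977904; P₂ = 0.977904 / 7 = 0.1397.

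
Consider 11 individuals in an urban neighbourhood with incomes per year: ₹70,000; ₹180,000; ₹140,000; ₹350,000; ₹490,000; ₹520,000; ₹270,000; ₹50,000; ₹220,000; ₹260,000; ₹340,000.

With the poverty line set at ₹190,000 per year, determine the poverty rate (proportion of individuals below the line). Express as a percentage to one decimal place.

4 of the 11 individuals have income below ₹190,000.
H = 4/11 = 36.4%.

36.4%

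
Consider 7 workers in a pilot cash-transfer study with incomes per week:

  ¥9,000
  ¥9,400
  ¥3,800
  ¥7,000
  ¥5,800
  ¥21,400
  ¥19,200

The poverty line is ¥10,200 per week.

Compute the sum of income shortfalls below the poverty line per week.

Incomes under z: ¥3,800, ¥5,800, ¥7,000, ¥9,000, ¥9,400 (q = 5 of N = 7).
Individual gaps: 10200−3800 = 6400; 10200−5800 = 4400; 10200−7000 = 3200; 10200−9000 = 1200; 10200−9400 = 800.
Aggregate gap = ¥16,000.

¥16,000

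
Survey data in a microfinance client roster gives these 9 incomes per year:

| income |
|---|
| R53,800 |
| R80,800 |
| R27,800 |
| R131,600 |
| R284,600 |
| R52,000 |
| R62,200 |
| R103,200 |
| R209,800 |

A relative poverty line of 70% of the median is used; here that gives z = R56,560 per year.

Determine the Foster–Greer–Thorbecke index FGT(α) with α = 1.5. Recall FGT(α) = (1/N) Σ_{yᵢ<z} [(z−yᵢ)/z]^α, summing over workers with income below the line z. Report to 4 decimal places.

0.0440

Below z: R27,800, R52,000, R53,800 (q = 3 of N = 9).
Gap ratios (z−y)/z: (56560−27800)/56560 = 0.5085; (56560−52000)/56560 = 0.0806; (56560−53800)/56560 = 0.0488.
Raised to α = 1.5: 0.36259; 0.02289; 0.01078.
Sum = 0.396264; FGT(1.5) = 0.396264 / 9 = 0.0440.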